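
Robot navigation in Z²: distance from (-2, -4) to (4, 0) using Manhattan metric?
10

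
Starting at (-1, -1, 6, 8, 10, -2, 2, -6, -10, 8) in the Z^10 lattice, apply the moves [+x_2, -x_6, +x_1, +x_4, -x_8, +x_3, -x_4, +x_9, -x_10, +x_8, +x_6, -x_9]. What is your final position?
(0, 0, 7, 8, 10, -2, 2, -6, -10, 7)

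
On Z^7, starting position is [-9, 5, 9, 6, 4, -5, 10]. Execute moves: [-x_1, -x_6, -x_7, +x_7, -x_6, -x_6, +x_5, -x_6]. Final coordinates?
(-10, 5, 9, 6, 5, -9, 10)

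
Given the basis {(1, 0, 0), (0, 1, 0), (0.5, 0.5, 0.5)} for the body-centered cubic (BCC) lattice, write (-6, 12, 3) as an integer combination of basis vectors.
-9b₁ + 9b₂ + 6b₃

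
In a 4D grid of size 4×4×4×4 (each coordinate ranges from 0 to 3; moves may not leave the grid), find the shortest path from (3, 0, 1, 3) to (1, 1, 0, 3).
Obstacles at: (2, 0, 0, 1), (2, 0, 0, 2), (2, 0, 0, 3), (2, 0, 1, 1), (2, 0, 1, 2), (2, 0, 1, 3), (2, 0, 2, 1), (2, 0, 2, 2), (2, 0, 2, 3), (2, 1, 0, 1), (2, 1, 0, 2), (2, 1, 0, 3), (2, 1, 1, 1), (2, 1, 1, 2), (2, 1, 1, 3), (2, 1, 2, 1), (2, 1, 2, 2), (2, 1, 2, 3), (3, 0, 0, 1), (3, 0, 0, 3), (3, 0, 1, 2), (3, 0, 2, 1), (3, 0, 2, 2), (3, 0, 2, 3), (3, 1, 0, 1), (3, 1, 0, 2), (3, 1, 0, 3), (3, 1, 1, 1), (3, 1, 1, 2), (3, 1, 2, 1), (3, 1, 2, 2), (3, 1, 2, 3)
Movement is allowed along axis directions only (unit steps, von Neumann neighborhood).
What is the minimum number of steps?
6
(one shortest path: (3, 0, 1, 3) → (3, 1, 1, 3) → (3, 2, 1, 3) → (2, 2, 1, 3) → (1, 2, 1, 3) → (1, 1, 1, 3) → (1, 1, 0, 3))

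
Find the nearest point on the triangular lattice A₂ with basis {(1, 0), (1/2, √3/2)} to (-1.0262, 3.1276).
(-1, 3.464)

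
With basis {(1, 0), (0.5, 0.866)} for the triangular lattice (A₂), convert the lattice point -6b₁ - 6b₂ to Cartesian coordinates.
(-9, -5.196)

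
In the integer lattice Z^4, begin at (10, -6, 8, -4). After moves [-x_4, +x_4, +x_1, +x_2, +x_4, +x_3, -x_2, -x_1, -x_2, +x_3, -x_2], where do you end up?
(10, -8, 10, -3)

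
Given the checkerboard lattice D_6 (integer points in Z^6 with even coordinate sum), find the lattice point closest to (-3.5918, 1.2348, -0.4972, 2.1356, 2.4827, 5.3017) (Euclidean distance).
(-4, 1, 0, 2, 2, 5)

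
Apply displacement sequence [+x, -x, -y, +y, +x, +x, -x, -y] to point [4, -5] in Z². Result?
(5, -6)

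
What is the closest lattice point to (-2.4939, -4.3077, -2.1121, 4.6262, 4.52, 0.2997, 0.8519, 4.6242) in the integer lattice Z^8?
(-2, -4, -2, 5, 5, 0, 1, 5)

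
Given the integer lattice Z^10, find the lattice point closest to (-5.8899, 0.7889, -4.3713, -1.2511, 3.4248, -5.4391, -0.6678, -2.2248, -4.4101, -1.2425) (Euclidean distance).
(-6, 1, -4, -1, 3, -5, -1, -2, -4, -1)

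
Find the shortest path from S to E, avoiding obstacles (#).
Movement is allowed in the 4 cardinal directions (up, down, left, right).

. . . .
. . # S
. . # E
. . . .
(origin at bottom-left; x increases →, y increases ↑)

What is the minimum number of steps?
1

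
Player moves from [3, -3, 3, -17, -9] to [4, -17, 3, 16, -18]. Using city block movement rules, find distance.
57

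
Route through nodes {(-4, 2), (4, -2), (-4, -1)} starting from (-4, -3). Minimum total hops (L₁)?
17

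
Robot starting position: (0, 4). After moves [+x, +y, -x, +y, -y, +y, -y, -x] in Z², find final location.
(-1, 5)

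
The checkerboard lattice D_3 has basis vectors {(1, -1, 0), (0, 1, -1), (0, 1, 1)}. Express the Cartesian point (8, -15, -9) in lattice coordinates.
8b₁ + b₂ - 8b₃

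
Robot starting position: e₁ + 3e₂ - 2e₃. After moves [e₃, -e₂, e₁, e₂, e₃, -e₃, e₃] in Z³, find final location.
(2, 3, 0)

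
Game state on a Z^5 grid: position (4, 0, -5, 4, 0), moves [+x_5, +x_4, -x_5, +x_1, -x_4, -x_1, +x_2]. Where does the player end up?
(4, 1, -5, 4, 0)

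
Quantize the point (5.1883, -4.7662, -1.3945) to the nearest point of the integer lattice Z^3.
(5, -5, -1)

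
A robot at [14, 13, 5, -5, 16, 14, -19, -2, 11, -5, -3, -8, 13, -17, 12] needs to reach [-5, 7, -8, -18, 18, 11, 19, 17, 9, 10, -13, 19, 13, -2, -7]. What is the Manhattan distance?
201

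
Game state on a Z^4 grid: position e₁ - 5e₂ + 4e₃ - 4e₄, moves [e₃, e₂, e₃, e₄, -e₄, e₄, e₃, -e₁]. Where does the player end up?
(0, -4, 7, -3)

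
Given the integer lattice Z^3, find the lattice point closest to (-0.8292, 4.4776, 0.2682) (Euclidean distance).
(-1, 4, 0)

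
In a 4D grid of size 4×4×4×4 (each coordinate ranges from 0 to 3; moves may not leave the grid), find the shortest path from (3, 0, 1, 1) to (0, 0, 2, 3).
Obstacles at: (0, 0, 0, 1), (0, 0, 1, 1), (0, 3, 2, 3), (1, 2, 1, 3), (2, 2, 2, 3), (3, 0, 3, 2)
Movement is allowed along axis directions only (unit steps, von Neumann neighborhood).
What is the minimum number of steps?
6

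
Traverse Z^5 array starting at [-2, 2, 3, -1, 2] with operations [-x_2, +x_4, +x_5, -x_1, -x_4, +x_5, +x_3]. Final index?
(-3, 1, 4, -1, 4)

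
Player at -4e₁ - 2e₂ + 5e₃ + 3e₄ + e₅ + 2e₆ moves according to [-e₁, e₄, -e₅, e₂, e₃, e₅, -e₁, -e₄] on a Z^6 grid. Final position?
(-6, -1, 6, 3, 1, 2)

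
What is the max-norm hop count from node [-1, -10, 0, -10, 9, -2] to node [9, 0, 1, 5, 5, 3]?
15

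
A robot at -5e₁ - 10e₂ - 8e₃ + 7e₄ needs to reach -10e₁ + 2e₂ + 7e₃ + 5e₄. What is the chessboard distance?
15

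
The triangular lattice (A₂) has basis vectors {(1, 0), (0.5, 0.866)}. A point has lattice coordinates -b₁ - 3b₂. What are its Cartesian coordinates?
(-2.5, -2.598)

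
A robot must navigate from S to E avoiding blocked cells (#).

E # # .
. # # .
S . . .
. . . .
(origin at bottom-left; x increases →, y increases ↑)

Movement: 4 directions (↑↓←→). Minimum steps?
2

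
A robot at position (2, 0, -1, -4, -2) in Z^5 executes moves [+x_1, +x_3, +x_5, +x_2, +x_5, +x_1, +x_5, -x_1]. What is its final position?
(3, 1, 0, -4, 1)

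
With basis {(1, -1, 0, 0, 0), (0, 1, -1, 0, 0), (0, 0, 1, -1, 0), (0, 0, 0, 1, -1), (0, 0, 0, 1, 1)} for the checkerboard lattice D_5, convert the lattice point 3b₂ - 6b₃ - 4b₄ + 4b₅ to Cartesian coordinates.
(0, 3, -9, 6, 8)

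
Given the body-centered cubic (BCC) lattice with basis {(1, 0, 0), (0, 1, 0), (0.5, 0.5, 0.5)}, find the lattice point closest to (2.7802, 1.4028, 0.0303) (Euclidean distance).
(3, 1, 0)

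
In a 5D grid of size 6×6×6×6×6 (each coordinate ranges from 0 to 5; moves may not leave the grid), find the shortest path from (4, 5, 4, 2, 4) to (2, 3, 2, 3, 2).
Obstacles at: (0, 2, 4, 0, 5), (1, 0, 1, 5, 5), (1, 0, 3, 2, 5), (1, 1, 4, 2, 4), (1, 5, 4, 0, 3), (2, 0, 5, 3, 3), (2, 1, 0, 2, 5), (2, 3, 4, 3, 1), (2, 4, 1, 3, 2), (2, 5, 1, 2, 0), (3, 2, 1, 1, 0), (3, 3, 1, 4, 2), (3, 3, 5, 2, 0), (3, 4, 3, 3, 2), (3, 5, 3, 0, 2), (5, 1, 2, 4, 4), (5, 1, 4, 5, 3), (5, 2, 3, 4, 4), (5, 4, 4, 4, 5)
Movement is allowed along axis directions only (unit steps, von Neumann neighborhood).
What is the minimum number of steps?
9
(one shortest path: (4, 5, 4, 2, 4) → (3, 5, 4, 2, 4) → (2, 5, 4, 2, 4) → (2, 4, 4, 2, 4) → (2, 3, 4, 2, 4) → (2, 3, 3, 2, 4) → (2, 3, 2, 2, 4) → (2, 3, 2, 3, 4) → (2, 3, 2, 3, 3) → (2, 3, 2, 3, 2))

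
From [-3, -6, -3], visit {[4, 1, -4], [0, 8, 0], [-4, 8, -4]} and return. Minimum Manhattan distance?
54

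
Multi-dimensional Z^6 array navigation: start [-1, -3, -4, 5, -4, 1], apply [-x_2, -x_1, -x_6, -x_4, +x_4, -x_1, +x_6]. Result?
(-3, -4, -4, 5, -4, 1)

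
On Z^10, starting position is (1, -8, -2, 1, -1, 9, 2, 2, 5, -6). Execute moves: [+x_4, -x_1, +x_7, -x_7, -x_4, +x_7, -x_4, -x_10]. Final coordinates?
(0, -8, -2, 0, -1, 9, 3, 2, 5, -7)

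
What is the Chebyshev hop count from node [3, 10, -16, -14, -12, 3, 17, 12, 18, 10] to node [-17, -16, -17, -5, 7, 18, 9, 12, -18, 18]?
36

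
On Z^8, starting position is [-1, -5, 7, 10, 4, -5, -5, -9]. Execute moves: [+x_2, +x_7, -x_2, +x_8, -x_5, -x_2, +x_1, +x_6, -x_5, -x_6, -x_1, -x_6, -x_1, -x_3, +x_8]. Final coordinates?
(-2, -6, 6, 10, 2, -6, -4, -7)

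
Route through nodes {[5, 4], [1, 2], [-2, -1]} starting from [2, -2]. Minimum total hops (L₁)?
17
(one optimal route: (2, -2) → (-2, -1) → (1, 2) → (5, 4))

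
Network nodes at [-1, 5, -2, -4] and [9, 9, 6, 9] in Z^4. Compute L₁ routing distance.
35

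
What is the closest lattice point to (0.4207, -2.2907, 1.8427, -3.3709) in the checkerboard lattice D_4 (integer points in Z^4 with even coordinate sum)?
(1, -2, 2, -3)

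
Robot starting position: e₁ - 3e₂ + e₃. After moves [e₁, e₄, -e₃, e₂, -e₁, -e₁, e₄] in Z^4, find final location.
(0, -2, 0, 2)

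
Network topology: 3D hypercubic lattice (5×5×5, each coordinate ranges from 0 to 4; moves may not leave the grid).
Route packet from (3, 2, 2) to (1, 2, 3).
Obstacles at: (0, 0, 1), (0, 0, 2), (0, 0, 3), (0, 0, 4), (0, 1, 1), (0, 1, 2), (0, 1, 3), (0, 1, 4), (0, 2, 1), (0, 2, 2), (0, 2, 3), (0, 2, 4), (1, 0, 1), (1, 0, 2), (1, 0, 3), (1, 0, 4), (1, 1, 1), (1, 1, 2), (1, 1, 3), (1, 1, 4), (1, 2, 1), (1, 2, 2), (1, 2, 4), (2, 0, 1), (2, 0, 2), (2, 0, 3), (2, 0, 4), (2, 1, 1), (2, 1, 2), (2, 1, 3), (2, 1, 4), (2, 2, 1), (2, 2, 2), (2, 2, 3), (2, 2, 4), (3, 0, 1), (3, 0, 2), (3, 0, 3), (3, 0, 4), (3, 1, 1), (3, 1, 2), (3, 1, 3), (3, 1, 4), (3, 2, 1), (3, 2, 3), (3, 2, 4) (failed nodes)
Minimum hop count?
5
(one shortest path: (3, 2, 2) → (3, 3, 2) → (2, 3, 2) → (1, 3, 2) → (1, 3, 3) → (1, 2, 3))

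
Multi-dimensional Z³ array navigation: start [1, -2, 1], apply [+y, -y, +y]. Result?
(1, -1, 1)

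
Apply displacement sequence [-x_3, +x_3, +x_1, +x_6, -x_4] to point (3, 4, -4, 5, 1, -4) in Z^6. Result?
(4, 4, -4, 4, 1, -3)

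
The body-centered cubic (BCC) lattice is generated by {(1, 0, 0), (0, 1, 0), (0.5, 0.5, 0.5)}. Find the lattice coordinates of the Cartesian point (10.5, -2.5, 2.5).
8b₁ - 5b₂ + 5b₃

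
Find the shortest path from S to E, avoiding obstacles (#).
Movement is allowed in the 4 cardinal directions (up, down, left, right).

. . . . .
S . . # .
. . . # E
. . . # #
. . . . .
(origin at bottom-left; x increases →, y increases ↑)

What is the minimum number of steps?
7
(one shortest path: (0, 3) → (1, 3) → (2, 3) → (2, 4) → (3, 4) → (4, 4) → (4, 3) → (4, 2))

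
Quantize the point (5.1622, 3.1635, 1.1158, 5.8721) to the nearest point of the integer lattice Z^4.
(5, 3, 1, 6)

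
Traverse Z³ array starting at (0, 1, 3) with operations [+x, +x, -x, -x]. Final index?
(0, 1, 3)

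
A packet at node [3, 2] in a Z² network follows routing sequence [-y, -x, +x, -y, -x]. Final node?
(2, 0)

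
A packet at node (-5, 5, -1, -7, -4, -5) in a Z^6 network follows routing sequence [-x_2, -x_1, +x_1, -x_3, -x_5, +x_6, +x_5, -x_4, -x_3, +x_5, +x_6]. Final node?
(-5, 4, -3, -8, -3, -3)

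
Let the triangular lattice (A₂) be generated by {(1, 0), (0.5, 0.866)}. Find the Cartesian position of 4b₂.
(2, 3.464)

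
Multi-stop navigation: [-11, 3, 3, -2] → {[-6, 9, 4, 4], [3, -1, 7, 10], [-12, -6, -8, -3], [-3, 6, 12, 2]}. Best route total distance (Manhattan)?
104
(one optimal route: (-11, 3, 3, -2) → (-12, -6, -8, -3) → (-6, 9, 4, 4) → (-3, 6, 12, 2) → (3, -1, 7, 10))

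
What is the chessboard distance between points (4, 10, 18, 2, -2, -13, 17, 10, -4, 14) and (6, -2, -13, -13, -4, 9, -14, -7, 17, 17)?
31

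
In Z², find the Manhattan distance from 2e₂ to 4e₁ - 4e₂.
10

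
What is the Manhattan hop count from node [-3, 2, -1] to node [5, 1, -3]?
11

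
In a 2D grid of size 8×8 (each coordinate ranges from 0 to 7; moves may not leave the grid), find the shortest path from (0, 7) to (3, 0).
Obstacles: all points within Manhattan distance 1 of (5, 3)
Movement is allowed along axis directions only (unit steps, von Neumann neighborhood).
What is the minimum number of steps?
10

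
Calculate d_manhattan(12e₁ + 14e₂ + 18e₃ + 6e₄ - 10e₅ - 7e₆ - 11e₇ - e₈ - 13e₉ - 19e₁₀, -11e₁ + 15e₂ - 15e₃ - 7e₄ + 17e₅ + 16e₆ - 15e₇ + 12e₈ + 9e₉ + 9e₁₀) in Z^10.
187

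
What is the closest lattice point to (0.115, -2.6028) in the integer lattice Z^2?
(0, -3)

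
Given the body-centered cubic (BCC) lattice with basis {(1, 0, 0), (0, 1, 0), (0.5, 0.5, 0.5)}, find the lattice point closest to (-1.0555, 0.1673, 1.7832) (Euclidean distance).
(-1, 0, 2)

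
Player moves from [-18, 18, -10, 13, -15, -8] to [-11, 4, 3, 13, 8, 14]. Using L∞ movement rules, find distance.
23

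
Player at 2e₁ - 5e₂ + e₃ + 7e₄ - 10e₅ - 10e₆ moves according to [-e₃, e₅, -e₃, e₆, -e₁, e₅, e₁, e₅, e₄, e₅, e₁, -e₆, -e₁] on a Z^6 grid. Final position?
(2, -5, -1, 8, -6, -10)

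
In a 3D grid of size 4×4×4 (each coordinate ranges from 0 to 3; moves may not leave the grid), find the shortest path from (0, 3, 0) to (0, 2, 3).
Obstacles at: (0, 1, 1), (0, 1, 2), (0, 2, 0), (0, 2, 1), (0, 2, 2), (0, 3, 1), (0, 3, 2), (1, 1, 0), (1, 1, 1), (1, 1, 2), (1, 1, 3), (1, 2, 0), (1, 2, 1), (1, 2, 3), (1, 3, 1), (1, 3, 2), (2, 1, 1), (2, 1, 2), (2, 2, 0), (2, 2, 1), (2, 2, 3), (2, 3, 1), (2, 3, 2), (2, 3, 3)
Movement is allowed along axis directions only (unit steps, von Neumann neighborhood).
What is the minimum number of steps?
14
(one shortest path: (0, 3, 0) → (1, 3, 0) → (2, 3, 0) → (3, 3, 0) → (3, 2, 0) → (3, 1, 0) → (2, 1, 0) → (2, 0, 0) → (1, 0, 0) → (0, 0, 0) → (0, 0, 1) → (0, 0, 2) → (0, 0, 3) → (0, 1, 3) → (0, 2, 3))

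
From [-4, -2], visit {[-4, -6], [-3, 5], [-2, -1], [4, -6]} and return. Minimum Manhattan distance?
38
(one optimal route: (-4, -2) → (-4, -6) → (4, -6) → (-2, -1) → (-3, 5) → (-4, -2))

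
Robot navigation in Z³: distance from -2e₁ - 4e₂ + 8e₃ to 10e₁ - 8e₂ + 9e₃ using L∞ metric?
12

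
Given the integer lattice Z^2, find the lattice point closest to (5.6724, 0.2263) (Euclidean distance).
(6, 0)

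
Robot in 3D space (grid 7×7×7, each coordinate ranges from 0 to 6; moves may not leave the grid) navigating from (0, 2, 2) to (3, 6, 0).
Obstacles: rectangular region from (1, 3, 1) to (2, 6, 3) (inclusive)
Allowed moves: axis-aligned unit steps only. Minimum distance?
9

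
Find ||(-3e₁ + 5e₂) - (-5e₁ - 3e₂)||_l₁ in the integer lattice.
10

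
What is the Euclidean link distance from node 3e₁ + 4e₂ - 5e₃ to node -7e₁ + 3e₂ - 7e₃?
10.247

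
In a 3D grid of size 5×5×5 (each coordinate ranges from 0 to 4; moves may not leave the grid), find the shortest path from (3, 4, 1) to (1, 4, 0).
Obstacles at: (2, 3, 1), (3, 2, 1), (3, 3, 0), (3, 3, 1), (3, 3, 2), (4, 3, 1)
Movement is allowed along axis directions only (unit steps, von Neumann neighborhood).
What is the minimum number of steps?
3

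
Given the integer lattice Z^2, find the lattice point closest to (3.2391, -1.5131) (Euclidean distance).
(3, -2)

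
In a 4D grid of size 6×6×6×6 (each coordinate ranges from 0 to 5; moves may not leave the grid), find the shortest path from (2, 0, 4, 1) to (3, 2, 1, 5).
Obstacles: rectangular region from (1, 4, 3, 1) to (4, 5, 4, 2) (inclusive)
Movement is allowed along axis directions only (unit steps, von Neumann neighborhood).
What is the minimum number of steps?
10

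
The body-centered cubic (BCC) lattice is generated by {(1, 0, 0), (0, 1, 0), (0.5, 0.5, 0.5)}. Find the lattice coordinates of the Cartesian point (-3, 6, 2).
-5b₁ + 4b₂ + 4b₃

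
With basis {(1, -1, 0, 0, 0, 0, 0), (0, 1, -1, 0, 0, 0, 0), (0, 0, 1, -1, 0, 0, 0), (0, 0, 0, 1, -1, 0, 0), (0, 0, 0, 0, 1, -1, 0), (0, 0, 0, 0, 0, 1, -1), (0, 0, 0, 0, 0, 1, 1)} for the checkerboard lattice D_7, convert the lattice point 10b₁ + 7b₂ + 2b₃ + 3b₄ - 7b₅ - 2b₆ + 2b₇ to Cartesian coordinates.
(10, -3, -5, 1, -10, 7, 4)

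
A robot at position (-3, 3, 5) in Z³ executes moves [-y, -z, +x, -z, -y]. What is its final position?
(-2, 1, 3)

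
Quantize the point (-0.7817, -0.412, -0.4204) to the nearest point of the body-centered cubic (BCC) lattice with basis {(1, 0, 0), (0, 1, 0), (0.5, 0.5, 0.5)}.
(-0.5, -0.5, -0.5)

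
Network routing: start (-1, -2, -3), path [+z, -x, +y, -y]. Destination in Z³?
(-2, -2, -2)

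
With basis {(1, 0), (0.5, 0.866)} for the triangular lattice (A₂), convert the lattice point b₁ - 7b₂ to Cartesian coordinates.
(-2.5, -6.062)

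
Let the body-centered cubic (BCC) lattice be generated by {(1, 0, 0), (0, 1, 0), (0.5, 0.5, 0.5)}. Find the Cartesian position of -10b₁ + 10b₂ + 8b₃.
(-6, 14, 4)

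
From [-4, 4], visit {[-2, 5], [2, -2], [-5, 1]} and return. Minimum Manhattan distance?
28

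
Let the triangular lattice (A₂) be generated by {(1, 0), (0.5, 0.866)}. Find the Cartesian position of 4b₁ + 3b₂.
(5.5, 2.598)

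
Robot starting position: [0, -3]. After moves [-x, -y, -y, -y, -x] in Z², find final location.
(-2, -6)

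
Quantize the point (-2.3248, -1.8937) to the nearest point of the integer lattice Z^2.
(-2, -2)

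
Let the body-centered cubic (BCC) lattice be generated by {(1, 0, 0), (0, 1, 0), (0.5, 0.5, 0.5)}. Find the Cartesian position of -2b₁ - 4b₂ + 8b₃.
(2, 0, 4)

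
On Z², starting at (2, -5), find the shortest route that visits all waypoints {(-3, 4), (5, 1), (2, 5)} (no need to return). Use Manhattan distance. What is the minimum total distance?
22
(one optimal route: (2, -5) → (5, 1) → (2, 5) → (-3, 4))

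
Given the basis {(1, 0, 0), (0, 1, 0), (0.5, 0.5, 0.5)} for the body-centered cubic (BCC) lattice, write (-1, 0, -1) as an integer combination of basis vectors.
b₂ - 2b₃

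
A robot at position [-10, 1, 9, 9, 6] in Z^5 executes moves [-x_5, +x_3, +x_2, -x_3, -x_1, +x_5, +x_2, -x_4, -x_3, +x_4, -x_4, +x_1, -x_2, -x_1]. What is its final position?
(-11, 2, 8, 8, 6)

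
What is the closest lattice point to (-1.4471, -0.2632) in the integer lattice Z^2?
(-1, 0)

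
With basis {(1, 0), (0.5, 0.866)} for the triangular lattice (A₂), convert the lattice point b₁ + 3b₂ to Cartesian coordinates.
(2.5, 2.598)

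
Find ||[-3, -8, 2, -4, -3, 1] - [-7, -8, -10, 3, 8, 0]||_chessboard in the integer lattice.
12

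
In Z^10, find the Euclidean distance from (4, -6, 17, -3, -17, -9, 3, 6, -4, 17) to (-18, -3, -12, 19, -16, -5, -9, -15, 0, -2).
52.8867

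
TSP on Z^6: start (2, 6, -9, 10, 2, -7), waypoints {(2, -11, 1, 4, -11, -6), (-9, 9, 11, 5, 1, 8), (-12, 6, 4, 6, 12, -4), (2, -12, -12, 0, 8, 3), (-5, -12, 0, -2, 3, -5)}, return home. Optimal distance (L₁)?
260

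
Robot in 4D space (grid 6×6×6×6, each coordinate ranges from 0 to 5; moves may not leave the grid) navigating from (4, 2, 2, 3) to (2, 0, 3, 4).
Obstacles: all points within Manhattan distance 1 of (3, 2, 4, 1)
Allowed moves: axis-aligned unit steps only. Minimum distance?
6
(one shortest path: (4, 2, 2, 3) → (3, 2, 2, 3) → (2, 2, 2, 3) → (2, 1, 2, 3) → (2, 0, 2, 3) → (2, 0, 3, 3) → (2, 0, 3, 4))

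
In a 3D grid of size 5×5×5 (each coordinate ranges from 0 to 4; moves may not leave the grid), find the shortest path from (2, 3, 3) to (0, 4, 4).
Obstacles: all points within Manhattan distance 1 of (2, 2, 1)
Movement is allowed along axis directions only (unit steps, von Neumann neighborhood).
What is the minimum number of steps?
4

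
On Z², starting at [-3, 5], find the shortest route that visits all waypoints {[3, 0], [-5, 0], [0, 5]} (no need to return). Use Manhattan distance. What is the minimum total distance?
19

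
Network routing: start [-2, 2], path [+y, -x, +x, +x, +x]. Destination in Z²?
(0, 3)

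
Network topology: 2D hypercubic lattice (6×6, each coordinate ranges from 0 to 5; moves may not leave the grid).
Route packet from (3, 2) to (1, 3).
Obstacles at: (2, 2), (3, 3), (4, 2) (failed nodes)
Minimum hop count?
5
(one shortest path: (3, 2) → (3, 1) → (2, 1) → (1, 1) → (1, 2) → (1, 3))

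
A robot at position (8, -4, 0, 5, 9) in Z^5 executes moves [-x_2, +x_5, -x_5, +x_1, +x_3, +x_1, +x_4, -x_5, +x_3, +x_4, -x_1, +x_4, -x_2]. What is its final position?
(9, -6, 2, 8, 8)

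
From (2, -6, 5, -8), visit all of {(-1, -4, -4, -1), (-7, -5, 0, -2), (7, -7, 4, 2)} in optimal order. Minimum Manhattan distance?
51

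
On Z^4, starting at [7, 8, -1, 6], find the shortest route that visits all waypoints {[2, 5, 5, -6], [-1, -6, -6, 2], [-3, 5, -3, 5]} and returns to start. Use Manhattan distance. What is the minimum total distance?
94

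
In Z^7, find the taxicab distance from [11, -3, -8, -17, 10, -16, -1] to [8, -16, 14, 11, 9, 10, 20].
114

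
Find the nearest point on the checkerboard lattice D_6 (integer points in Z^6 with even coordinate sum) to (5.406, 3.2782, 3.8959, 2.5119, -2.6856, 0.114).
(5, 3, 4, 3, -3, 0)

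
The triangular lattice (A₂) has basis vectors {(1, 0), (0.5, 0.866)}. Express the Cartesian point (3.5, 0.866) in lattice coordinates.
3b₁ + b₂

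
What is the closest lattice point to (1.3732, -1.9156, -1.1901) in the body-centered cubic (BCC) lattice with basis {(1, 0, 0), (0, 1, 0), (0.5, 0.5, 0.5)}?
(1, -2, -1)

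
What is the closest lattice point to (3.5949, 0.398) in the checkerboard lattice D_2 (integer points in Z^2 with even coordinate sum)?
(4, 0)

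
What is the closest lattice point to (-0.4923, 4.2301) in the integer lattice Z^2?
(0, 4)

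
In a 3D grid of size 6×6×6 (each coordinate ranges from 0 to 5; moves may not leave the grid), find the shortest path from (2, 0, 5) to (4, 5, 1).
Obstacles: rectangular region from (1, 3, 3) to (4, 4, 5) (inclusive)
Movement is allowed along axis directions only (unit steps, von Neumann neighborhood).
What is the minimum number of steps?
11
(one shortest path: (2, 0, 5) → (3, 0, 5) → (4, 0, 5) → (4, 1, 5) → (4, 2, 5) → (4, 2, 4) → (4, 2, 3) → (4, 2, 2) → (4, 3, 2) → (4, 4, 2) → (4, 5, 2) → (4, 5, 1))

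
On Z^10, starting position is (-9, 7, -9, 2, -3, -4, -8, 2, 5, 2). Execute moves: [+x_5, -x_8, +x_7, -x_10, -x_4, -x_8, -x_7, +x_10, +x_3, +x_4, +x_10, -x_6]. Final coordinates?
(-9, 7, -8, 2, -2, -5, -8, 0, 5, 3)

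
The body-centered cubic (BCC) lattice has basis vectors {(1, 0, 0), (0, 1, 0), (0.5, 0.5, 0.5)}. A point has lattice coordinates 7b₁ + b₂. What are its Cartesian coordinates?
(7, 1, 0)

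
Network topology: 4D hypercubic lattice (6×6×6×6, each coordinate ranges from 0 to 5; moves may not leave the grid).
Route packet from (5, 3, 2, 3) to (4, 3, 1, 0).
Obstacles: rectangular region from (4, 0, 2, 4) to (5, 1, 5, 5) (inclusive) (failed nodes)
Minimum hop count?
5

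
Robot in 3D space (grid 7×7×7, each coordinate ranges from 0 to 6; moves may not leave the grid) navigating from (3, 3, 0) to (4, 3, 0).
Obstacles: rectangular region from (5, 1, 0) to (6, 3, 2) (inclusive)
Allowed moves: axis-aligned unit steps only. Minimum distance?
1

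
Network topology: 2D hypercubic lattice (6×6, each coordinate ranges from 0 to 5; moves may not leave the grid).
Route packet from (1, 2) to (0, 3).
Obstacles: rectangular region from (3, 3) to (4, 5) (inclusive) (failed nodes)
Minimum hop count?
2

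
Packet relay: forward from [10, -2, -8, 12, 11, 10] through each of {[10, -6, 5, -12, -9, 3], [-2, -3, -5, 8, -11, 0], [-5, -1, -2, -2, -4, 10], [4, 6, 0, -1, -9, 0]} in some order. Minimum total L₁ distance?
154
(one optimal route: (10, -2, -8, 12, 11, 10) → (-5, -1, -2, -2, -4, 10) → (-2, -3, -5, 8, -11, 0) → (4, 6, 0, -1, -9, 0) → (10, -6, 5, -12, -9, 3))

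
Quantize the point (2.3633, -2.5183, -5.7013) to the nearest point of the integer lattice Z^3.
(2, -3, -6)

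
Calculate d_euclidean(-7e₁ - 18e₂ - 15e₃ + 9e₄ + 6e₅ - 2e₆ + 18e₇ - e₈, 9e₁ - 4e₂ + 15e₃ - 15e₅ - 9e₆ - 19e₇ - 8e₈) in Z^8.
57.8014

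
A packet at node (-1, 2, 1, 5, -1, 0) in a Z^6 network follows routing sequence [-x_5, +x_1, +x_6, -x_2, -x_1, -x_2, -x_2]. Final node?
(-1, -1, 1, 5, -2, 1)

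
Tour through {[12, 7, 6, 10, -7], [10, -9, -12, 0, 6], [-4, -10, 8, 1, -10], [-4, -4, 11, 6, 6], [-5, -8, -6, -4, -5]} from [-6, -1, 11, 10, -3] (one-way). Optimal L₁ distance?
171
(one optimal route: (-6, -1, 11, 10, -3) → (-4, -4, 11, 6, 6) → (-4, -10, 8, 1, -10) → (-5, -8, -6, -4, -5) → (10, -9, -12, 0, 6) → (12, 7, 6, 10, -7))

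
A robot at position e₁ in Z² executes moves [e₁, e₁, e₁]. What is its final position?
(4, 0)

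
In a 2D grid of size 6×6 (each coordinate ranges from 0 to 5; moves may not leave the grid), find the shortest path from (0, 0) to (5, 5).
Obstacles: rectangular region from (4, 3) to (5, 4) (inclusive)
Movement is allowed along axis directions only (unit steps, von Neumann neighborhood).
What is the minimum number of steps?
10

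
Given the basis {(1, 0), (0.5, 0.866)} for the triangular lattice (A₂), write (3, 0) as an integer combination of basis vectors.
3b₁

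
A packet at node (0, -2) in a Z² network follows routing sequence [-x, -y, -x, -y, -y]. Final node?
(-2, -5)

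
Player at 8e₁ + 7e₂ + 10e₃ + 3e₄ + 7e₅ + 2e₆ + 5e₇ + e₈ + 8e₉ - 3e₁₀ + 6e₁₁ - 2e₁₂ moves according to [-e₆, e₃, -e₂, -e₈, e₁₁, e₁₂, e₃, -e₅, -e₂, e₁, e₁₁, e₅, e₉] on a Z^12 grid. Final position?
(9, 5, 12, 3, 7, 1, 5, 0, 9, -3, 8, -1)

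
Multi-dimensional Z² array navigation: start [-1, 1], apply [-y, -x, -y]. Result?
(-2, -1)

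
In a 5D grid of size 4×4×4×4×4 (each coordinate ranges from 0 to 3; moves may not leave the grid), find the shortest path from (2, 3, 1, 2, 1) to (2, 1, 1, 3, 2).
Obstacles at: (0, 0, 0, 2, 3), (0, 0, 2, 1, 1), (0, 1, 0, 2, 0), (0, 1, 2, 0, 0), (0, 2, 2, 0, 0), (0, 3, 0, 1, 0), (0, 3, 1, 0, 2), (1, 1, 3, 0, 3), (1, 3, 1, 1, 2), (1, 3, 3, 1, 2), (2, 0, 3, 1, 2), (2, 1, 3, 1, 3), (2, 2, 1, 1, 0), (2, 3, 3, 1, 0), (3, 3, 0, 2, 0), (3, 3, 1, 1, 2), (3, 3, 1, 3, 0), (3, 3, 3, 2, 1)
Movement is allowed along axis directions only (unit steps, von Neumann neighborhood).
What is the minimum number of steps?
4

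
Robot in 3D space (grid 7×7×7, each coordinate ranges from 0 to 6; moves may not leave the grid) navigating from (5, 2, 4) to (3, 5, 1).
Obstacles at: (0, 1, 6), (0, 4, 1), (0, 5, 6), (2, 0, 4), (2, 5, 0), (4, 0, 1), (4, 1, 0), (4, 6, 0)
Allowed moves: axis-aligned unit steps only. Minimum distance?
8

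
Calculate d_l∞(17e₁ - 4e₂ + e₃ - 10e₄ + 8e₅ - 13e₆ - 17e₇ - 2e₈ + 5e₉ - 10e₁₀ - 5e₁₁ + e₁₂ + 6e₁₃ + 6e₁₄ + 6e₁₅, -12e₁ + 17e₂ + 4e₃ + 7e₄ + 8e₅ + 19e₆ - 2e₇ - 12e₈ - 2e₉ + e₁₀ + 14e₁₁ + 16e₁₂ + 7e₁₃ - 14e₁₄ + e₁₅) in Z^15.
32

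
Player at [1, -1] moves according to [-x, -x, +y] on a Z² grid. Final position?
(-1, 0)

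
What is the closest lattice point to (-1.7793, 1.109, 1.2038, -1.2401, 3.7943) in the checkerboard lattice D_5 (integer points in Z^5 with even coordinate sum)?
(-2, 1, 1, -2, 4)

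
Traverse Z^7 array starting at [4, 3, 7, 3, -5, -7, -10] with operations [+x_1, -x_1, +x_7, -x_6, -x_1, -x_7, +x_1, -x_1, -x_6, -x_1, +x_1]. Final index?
(3, 3, 7, 3, -5, -9, -10)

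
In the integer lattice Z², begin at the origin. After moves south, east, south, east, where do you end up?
(2, -2)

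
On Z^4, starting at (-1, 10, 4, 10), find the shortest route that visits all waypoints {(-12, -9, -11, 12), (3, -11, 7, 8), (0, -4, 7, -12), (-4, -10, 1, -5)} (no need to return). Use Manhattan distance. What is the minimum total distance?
121
(one optimal route: (-1, 10, 4, 10) → (3, -11, 7, 8) → (0, -4, 7, -12) → (-4, -10, 1, -5) → (-12, -9, -11, 12))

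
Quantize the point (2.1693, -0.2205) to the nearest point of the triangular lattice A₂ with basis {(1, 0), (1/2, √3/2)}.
(2, 0)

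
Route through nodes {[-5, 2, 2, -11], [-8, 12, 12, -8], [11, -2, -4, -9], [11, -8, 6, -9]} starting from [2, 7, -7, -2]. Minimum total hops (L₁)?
102
(one optimal route: (2, 7, -7, -2) → (11, -2, -4, -9) → (11, -8, 6, -9) → (-5, 2, 2, -11) → (-8, 12, 12, -8))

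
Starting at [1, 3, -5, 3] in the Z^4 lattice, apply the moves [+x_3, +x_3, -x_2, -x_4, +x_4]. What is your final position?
(1, 2, -3, 3)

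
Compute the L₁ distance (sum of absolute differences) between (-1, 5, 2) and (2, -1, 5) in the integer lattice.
12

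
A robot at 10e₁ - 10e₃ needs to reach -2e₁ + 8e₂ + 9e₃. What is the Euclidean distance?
23.8537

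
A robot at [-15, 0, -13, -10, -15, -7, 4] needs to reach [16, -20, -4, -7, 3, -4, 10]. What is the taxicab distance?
90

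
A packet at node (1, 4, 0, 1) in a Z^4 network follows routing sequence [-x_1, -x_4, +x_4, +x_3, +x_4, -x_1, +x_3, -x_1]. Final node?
(-2, 4, 2, 2)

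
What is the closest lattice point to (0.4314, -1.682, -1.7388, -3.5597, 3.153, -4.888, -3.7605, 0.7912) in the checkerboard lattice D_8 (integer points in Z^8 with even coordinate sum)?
(0, -2, -2, -3, 3, -5, -4, 1)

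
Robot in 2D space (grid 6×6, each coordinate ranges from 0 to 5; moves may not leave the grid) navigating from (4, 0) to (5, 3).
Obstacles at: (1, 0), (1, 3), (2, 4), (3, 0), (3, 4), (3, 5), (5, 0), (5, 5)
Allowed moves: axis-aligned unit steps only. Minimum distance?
4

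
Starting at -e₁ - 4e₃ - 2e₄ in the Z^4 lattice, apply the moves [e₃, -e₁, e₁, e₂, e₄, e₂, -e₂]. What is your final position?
(-1, 1, -3, -1)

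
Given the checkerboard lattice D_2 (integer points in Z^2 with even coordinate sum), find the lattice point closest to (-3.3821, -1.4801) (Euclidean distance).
(-3, -1)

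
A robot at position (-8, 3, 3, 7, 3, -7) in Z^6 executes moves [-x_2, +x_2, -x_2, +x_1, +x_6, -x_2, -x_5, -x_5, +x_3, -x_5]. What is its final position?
(-7, 1, 4, 7, 0, -6)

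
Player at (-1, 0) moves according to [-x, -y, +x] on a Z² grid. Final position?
(-1, -1)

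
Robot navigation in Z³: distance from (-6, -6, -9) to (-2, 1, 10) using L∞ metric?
19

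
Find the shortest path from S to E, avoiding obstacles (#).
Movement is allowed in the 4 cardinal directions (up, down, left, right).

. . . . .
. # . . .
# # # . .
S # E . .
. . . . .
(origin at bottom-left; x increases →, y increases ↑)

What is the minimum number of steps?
4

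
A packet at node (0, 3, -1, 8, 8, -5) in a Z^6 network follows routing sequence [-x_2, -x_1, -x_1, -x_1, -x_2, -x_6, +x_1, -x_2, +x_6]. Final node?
(-2, 0, -1, 8, 8, -5)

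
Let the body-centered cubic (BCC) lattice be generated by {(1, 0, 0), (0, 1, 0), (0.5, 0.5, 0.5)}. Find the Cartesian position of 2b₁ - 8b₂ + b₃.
(2.5, -7.5, 0.5)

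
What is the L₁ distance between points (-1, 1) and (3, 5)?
8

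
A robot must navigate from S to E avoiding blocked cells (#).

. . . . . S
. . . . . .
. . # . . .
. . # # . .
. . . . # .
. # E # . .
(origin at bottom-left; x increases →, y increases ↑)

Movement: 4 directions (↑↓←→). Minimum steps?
10
(one shortest path: (5, 5) → (4, 5) → (3, 5) → (2, 5) → (1, 5) → (1, 4) → (1, 3) → (1, 2) → (1, 1) → (2, 1) → (2, 0))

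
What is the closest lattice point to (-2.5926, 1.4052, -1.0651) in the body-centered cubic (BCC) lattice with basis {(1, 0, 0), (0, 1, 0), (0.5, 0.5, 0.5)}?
(-2.5, 1.5, -1.5)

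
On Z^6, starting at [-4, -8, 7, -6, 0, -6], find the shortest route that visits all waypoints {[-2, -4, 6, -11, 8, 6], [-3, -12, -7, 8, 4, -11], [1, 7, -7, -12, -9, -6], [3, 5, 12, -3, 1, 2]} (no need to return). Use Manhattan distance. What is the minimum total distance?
182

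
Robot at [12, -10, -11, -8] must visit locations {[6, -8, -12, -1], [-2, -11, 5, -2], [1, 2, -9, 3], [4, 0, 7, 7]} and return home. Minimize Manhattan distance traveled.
128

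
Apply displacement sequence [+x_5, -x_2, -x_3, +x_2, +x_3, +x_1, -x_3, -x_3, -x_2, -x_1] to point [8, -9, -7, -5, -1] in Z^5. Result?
(8, -10, -9, -5, 0)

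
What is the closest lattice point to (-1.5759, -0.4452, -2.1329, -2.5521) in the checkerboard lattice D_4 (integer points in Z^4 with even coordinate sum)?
(-2, 0, -2, -2)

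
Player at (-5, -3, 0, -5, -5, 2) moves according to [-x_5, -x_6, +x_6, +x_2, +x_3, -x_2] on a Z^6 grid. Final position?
(-5, -3, 1, -5, -6, 2)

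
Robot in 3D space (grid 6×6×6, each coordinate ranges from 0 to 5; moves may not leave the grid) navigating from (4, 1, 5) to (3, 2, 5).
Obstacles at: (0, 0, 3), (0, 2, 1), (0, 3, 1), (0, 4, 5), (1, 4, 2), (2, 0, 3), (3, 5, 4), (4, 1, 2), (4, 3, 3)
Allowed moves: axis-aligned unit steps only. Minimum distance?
2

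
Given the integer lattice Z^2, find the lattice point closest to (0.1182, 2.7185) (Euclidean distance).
(0, 3)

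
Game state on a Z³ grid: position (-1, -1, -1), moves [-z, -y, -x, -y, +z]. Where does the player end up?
(-2, -3, -1)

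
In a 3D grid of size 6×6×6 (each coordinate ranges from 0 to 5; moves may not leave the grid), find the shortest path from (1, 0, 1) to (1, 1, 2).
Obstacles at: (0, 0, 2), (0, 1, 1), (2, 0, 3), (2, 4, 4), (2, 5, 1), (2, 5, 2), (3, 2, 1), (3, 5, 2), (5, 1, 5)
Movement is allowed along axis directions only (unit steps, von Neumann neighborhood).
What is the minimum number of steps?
2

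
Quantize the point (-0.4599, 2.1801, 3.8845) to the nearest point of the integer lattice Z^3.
(0, 2, 4)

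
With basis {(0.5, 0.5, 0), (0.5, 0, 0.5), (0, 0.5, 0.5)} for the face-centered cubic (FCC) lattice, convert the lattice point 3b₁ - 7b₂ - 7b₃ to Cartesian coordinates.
(-2, -2, -7)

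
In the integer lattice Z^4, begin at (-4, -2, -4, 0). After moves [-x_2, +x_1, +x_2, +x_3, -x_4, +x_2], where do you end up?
(-3, -1, -3, -1)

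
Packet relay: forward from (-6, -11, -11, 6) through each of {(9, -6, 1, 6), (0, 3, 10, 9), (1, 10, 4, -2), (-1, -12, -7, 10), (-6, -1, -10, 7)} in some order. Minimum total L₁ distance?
117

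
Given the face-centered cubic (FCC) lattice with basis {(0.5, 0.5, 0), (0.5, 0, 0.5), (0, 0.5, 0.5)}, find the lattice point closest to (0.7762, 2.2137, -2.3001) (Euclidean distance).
(0.5, 2, -2.5)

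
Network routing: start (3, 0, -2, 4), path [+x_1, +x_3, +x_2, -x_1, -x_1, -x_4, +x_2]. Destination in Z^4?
(2, 2, -1, 3)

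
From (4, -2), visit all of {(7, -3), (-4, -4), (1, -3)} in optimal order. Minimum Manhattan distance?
16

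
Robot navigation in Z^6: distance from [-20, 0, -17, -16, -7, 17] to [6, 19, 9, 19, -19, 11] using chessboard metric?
35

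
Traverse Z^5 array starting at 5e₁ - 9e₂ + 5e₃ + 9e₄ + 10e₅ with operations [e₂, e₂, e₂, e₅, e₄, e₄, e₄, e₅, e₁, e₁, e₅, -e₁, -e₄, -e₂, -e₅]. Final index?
(6, -7, 5, 11, 12)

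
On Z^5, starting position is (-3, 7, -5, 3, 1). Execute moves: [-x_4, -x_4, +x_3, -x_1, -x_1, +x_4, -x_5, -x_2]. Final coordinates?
(-5, 6, -4, 2, 0)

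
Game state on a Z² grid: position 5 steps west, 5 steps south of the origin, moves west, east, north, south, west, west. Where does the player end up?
(-7, -5)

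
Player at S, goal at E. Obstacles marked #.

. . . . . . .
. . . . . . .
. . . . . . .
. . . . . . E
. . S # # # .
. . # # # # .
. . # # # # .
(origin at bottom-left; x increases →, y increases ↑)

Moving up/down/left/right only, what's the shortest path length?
5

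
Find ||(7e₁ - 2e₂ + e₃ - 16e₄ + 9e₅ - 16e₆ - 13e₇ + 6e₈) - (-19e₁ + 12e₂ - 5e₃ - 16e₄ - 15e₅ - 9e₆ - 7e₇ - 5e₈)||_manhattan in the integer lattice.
94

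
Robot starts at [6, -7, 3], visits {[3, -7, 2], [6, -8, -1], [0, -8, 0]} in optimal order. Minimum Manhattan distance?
17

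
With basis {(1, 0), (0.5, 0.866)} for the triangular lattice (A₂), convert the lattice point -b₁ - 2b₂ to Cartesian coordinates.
(-2, -1.732)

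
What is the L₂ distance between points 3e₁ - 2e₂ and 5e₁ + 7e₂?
9.21954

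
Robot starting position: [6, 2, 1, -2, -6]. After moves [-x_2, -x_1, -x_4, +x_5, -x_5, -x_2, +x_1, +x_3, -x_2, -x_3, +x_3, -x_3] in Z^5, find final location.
(6, -1, 1, -3, -6)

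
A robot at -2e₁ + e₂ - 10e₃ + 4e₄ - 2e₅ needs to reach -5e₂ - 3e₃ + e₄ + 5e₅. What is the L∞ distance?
7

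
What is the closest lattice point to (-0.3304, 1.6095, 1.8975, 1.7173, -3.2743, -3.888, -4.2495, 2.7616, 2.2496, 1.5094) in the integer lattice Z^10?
(0, 2, 2, 2, -3, -4, -4, 3, 2, 2)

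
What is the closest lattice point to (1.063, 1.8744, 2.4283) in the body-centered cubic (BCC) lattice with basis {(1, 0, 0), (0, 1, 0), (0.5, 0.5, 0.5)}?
(1, 2, 2)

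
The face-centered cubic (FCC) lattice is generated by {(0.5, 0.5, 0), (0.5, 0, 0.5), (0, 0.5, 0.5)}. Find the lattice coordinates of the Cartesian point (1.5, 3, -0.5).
5b₁ - 2b₂ + b₃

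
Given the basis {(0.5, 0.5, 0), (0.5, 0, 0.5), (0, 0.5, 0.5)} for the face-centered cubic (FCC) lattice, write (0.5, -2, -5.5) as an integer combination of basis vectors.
4b₁ - 3b₂ - 8b₃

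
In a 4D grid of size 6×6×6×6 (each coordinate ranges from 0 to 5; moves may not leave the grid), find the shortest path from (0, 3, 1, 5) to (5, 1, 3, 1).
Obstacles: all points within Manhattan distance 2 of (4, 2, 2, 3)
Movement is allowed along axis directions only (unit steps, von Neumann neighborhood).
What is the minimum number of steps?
13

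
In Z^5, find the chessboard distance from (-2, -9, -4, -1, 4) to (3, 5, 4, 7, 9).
14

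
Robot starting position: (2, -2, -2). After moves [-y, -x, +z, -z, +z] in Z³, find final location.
(1, -3, -1)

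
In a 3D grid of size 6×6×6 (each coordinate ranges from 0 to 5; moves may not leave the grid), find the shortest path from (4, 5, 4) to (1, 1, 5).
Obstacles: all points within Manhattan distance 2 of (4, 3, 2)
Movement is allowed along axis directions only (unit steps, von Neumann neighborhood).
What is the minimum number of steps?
8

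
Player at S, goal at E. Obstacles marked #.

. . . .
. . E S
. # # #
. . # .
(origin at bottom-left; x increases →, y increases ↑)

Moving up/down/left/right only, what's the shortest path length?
1
(one shortest path: (3, 2) → (2, 2))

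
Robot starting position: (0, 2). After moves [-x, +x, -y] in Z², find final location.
(0, 1)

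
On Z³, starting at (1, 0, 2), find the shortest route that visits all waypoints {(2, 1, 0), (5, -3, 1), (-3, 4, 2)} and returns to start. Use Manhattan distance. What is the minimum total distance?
34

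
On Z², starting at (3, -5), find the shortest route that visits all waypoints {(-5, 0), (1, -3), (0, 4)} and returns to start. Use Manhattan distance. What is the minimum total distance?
34
(one optimal route: (3, -5) → (-5, 0) → (0, 4) → (1, -3) → (3, -5))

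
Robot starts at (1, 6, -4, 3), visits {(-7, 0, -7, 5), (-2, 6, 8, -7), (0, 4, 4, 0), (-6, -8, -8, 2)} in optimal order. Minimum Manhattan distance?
79
(one optimal route: (1, 6, -4, 3) → (-7, 0, -7, 5) → (-6, -8, -8, 2) → (0, 4, 4, 0) → (-2, 6, 8, -7))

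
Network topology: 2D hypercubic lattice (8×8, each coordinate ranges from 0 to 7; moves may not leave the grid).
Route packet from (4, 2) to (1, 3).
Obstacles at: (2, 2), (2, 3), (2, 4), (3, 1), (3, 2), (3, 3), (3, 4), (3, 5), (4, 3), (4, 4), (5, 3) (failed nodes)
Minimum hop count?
8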